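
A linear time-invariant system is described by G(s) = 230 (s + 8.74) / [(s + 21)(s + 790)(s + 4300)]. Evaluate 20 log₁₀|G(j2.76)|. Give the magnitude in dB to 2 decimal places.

-90.66 dB

|j2.76 + 8.74| = √(2.76² + 8.74²) = 9.165
|j2.76 + 21| = √(2.76² + 21²) = 21.18
|j2.76 + 790| = √(2.76² + 790²) = 790
|j2.76 + 4300| = √(2.76² + 4300²) = 4300
|G(j2.76)| = 230 × 9.165 / (21.18 × 790 × 4300) = 2.9298e-05
20 log₁₀(2.9298e-05) = -90.663 dB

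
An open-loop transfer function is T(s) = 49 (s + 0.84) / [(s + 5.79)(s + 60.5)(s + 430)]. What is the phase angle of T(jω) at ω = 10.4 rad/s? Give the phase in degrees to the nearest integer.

13°

∠(j10.4 + 0.84) = arctan(10.4/0.84) = 85.38°
∠(j10.4 + 5.79) = arctan(10.4/5.79) = 60.89°
∠(j10.4 + 60.5) = arctan(10.4/60.5) = 9.75°
∠(j10.4 + 430) = arctan(10.4/430) = 1.39°
∠T(j10.4) = 85.38° − (60.89° + 9.75° + 1.39°) = 13.35°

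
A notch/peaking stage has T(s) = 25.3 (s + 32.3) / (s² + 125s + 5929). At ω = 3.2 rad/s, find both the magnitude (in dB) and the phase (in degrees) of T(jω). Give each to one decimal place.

|j3.2 + 32.3| = √(3.2² + 32.3²) = 32.46
|(j3.2)² + 125(j3.2) + 5929| = |5918.8 + j400| = 5932
|T(j3.2)| = 25.3 × 32.46 / 5932 = 0.13843
20 log₁₀(0.13843) = -17.18 dB
∠(j3.2 + 32.3) = arctan(3.2/32.3) = 5.66°
∠[(j3.2)² + 125(j3.2) + 5929] = ∠[5918.8 + j400] = 3.87°
∠T(j3.2) = 5.66° − 3.87° = 1.79°

|T| = -17.2 dB, ∠T = 1.8°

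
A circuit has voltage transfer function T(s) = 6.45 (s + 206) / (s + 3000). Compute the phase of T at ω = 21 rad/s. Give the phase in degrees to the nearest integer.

5°

∠(j21 + 206) = arctan(21/206) = 5.82°
∠(j21 + 3000) = arctan(21/3000) = 0.40°
∠T(j21) = 5.82° − 0.40° = 5.42°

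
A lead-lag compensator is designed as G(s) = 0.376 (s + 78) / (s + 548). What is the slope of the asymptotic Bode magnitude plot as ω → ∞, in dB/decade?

0 dB/decade

With 1 zero and 1 pole, the high-frequency asymptotic slope is 20 × (1 − 1) = 0 dB/decade.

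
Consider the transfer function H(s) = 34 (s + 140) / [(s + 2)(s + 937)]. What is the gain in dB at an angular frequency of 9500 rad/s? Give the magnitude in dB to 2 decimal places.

|j9500 + 140| = √(9500² + 140²) = 9501
|j9500 + 2| = √(9500² + 2²) = 9500
|j9500 + 937| = √(9500² + 937²) = 9546
|H(j9500)| = 34 × 9501 / (9500 × 9546) = 0.0035621
20 log₁₀(0.0035621) = -48.966 dB

-48.97 dB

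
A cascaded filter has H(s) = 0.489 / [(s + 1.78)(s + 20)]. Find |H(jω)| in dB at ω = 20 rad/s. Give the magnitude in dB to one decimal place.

|j20 + 1.78| = √(20² + 1.78²) = 20.08
|j20 + 20| = √(20² + 20²) = 28.28
|H(j20)| = 0.489 / (20.08 × 28.28) = 0.00086103
20 log₁₀(0.00086103) = -61.30 dB

-61.3 dB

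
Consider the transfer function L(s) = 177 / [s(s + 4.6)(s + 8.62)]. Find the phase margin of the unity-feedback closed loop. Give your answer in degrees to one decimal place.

Gain crossover: |L(jω)| = 1 at ω ≈ 3.36 rad/sec.
∠L(j3.36) = −90° − arctan(3.36/4.6) − arctan(3.36/8.62) ≈ -147.43°
PM = 180° + (-147.43°) = 32.57°

32.6°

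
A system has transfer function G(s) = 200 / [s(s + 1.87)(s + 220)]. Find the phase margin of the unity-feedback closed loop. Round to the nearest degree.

Gain crossover: |G(jω)| = 1 at ω ≈ 0.471 rad/sec.
∠G(j0.471) = −90° − arctan(0.471/1.87) − arctan(0.471/220) ≈ -104.27°
PM = 180° + (-104.27°) = 75.73°

76°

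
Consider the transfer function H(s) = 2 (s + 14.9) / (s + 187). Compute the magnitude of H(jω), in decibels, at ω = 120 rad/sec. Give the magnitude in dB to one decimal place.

0.7 dB

|j120 + 14.9| = √(120² + 14.9²) = 120.9
|j120 + 187| = √(120² + 187²) = 222.2
|H(j120)| = 2 × 120.9 / 222.2 = 1.0884
20 log₁₀(1.0884) = 0.74 dB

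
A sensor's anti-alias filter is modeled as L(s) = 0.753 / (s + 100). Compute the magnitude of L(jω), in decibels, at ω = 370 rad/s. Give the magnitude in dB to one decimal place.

|j370 + 100| = √(370² + 100²) = 383.3
|L(j370)| = 0.753 / 383.3 = 0.0019646
20 log₁₀(0.0019646) = -54.13 dB

-54.1 dB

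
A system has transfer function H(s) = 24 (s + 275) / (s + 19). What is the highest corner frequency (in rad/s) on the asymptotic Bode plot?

Break frequencies occur at each pole and zero magnitude: 19 rad/s, 275 rad/s.
The highest is 275 rad/s.

275 rad/s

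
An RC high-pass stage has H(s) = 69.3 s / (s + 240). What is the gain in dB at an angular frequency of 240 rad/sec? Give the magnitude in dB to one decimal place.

33.8 dB

|j240| = 240
|j240 + 240| = √(240² + 240²) = 339.4
|H(j240)| = 69.3 × 240 / 339.4 = 49.002
20 log₁₀(49.002) = 33.80 dB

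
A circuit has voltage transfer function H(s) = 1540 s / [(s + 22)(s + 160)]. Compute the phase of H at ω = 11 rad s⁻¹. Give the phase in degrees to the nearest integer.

∠(j11) = 90.00°
∠(j11 + 22) = arctan(11/22) = 26.57°
∠(j11 + 160) = arctan(11/160) = 3.93°
∠H(j11) = 90.00° − (26.57° + 3.93°) = 59.50°

60 deg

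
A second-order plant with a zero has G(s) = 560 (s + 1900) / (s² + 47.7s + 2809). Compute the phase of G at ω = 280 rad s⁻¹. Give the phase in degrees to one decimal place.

∠(j280 + 1900) = arctan(280/1900) = 8.38°
∠[(j280)² + 47.7(j280) + 2809] = ∠[-75591 + j13356] = 169.98°
∠G(j280) = 8.38° − 169.98° = -161.60°

-161.6°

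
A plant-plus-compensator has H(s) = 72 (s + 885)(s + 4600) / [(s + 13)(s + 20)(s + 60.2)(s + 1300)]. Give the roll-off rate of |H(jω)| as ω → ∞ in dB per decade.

With 2 zeros and 4 poles, the high-frequency asymptotic slope is 20 × (2 − 4) = -40 dB/decade.

-40 dB/decade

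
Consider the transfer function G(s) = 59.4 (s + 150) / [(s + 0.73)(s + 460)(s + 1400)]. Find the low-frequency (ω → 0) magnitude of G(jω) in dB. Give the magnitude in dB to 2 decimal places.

G(0) = 59.4 × 150 / (0.73 × 460 × 1400) = 0.018953
20 log₁₀(0.018953) = -34.447 dB

-34.45 dB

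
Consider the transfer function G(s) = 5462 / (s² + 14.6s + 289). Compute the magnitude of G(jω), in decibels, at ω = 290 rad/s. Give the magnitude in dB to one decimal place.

|(j290)² + 14.6(j290) + 289| = |-83811 + j4234| = 8.392e+04
|G(j290)| = 5462 / 8.392e+04 = 0.065087
20 log₁₀(0.065087) = -23.73 dB

-23.7 dB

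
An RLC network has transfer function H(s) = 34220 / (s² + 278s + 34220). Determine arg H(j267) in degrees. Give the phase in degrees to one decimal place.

∠[(j267)² + 278(j267) + 34220] = ∠[-37069 + j74226] = 116.54°
∠H(j267) = −116.54° = -116.54°

-116.5°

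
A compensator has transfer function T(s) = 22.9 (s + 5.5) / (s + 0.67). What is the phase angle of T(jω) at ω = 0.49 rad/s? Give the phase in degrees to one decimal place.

-31.1 deg

∠(j0.49 + 5.5) = arctan(0.49/5.5) = 5.09°
∠(j0.49 + 0.67) = arctan(0.49/0.67) = 36.18°
∠T(j0.49) = 5.09° − 36.18° = -31.09°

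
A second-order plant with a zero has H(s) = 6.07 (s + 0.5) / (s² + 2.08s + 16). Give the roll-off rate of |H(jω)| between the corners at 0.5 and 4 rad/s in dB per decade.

In this band the factors already past their corner are: zero at 0.5; net slope = 20 dB/decade.

20 dB/decade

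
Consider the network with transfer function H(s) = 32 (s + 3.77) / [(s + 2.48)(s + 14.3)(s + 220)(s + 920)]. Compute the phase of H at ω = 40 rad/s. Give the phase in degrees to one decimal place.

∠(j40 + 3.77) = arctan(40/3.77) = 84.62°
∠(j40 + 2.48) = arctan(40/2.48) = 86.45°
∠(j40 + 14.3) = arctan(40/14.3) = 70.33°
∠(j40 + 220) = arctan(40/220) = 10.30°
∠(j40 + 920) = arctan(40/920) = 2.49°
∠H(j40) = 84.62° − (86.45° + 70.33° + 10.30° + 2.49°) = -84.96°

-85.0°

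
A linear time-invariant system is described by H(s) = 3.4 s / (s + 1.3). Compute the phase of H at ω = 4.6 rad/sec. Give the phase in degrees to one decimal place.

15.8°

∠(j4.6) = 90.00°
∠(j4.6 + 1.3) = arctan(4.6/1.3) = 74.22°
∠H(j4.6) = 90.00° − 74.22° = 15.78°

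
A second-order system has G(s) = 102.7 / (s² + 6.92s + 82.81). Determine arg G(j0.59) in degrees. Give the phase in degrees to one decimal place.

-2.8°

∠[(j0.59)² + 6.92(j0.59) + 82.81] = ∠[82.462 + j4.0828] = 2.83°
∠G(j0.59) = −2.83° = -2.83°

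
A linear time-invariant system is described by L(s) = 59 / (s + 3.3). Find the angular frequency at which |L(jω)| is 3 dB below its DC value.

For a single-pole low-pass, the −3 dB point is at the pole: ω = 3.3 rad/s.

3.3 rad/s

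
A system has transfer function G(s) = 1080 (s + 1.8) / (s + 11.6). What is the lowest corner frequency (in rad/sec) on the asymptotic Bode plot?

Break frequencies occur at each pole and zero magnitude: 1.8 rad/sec, 11.6 rad/sec.
The lowest is 1.8 rad/sec.

1.8 rad/sec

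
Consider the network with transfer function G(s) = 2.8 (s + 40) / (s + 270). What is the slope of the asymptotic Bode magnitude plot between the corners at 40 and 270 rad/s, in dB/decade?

20 dB/decade

In this band the factors already past their corner are: zero at 40; net slope = 20 dB/decade.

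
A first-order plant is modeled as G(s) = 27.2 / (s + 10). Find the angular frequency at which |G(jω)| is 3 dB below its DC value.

For a single-pole low-pass, the −3 dB point is at the pole: ω = 10 rad/s.

10 rad/s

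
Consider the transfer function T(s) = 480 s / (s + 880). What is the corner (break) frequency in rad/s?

The single real pole at s = −880 gives a corner at ω = 880 rad/s.

880 rad/s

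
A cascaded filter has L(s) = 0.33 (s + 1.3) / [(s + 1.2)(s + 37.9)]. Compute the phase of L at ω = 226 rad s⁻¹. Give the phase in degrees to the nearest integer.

-81°

∠(j226 + 1.3) = arctan(226/1.3) = 89.67°
∠(j226 + 1.2) = arctan(226/1.2) = 89.70°
∠(j226 + 37.9) = arctan(226/37.9) = 80.48°
∠L(j226) = 89.67° − (89.70° + 80.48°) = -80.51°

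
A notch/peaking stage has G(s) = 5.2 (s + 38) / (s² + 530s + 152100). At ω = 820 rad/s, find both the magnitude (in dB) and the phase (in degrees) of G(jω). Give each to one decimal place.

|G| = -44.0 dB, ∠G = -52.8°

|j820 + 38| = √(820² + 38²) = 820.9
|(j820)² + 530(j820) + 152100| = |-5.203e+05 + j4.346e+05| = 6.779e+05
|G(j820)| = 5.2 × 820.9 / 6.779e+05 = 0.0062965
20 log₁₀(0.0062965) = -44.02 dB
∠(j820 + 38) = arctan(820/38) = 87.35°
∠[(j820)² + 530(j820) + 152100] = ∠[-5.203e+05 + j4.346e+05] = 140.13°
∠G(j820) = 87.35° − 140.13° = -52.78°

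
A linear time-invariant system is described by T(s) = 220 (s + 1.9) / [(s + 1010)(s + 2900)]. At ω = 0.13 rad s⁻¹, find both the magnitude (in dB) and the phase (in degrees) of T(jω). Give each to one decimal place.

|j0.13 + 1.9| = √(0.13² + 1.9²) = 1.904
|j0.13 + 1010| = √(0.13² + 1010²) = 1010
|j0.13 + 2900| = √(0.13² + 2900²) = 2900
|T(j0.13)| = 220 × 1.904 / (1010 × 2900) = 0.00014304
20 log₁₀(0.00014304) = -76.89 dB
∠(j0.13 + 1.9) = arctan(0.13/1.9) = 3.91°
∠(j0.13 + 1010) = arctan(0.13/1010) = 0.01°
∠(j0.13 + 2900) = arctan(0.13/2900) = 0.00°
∠T(j0.13) = 3.91° − (0.01° + 0.00°) = 3.90°

|T| = -76.9 dB, ∠T = 3.9 deg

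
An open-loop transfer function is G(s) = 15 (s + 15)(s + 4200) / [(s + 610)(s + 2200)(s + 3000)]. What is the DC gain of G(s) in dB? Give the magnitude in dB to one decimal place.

-72.6 dB

G(0) = 15 × 15 × 4200 / (610 × 2200 × 3000) = 0.00023472
20 log₁₀(0.00023472) = -72.59 dB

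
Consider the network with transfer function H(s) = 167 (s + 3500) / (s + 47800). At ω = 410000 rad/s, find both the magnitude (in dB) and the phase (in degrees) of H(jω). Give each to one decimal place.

|j410000 + 3500| = √(410000² + 3500²) = 4.1e+05
|j410000 + 47800| = √(410000² + 47800²) = 4.128e+05
|H(j410000)| = 167 × 4.1e+05 / 4.128e+05 = 165.88
20 log₁₀(165.88) = 44.40 dB
∠(j410000 + 3500) = arctan(410000/3500) = 89.51°
∠(j410000 + 47800) = arctan(410000/47800) = 83.35°
∠H(j410000) = 89.51° − 83.35° = 6.16°

|H| = 44.4 dB, ∠H = 6.2°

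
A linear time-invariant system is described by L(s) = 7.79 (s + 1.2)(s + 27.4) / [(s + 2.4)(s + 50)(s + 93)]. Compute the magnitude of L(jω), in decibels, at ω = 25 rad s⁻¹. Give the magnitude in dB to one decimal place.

-25.4 dB

|j25 + 1.2| = √(25² + 1.2²) = 25.03
|j25 + 27.4| = √(25² + 27.4²) = 37.09
|j25 + 2.4| = √(25² + 2.4²) = 25.11
|j25 + 50| = √(25² + 50²) = 55.9
|j25 + 93| = √(25² + 93²) = 96.3
|L(j25)| = 7.79 × 25.03 × 37.09 / (25.11 × 55.9 × 96.3) = 0.053488
20 log₁₀(0.053488) = -25.43 dB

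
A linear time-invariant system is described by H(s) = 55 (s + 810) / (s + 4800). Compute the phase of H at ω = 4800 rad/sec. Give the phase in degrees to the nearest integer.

∠(j4800 + 810) = arctan(4800/810) = 80.42°
∠(j4800 + 4800) = arctan(4800/4800) = 45.00°
∠H(j4800) = 80.42° − 45.00° = 35.42°

35°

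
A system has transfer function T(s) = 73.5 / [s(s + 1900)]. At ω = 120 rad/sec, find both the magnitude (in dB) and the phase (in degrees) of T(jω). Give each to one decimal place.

|T| = -69.9 dB, ∠T = -93.6°

|j120 + 1900| = √(120² + 1900²) = 1904
|j120| = 120
|T(j120)| = 73.5 / (1904 × 120) = 0.00032173
20 log₁₀(0.00032173) = -69.85 dB
∠(j120 + 1900) = arctan(120/1900) = 3.61°
∠(j120) = 90.00°
∠T(j120) = − (3.61° + 90.00°) = -93.61°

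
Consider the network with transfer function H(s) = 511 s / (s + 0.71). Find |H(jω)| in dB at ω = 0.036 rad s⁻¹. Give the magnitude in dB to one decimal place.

28.3 dB

|j0.036| = 0.036
|j0.036 + 0.71| = √(0.036² + 0.71²) = 0.7109
|H(j0.036)| = 511 × 0.036 / 0.7109 = 25.877
20 log₁₀(25.877) = 28.26 dB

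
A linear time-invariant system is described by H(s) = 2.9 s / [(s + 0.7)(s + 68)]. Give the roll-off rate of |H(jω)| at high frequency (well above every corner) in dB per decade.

With 1 zero and 2 poles, the high-frequency asymptotic slope is 20 × (1 − 2) = -20 dB/decade.

-20 dB/decade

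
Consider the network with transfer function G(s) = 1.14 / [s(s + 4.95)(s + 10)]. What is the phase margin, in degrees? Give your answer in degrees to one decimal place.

Gain crossover: |G(jω)| = 1 at ω ≈ 0.023 rad/s.
∠G(j0.023) = −90° − arctan(0.023/4.95) − arctan(0.023/10) ≈ -90.40°
PM = 180° + (-90.40°) = 89.60°

89.6°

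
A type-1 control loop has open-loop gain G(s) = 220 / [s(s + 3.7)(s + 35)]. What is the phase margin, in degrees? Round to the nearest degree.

Gain crossover: |G(jω)| = 1 at ω ≈ 1.56 rad/sec.
∠G(j1.56) = −90° − arctan(1.56/3.7) − arctan(1.56/35) ≈ -115.46°
PM = 180° + (-115.46°) = 64.54°

65°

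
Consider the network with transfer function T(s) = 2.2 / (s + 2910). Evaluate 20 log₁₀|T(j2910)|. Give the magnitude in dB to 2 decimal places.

-65.44 dB

|j2910 + 2910| = √(2910² + 2910²) = 4115
|T(j2910)| = 2.2 / 4115 = 0.00053458
20 log₁₀(0.00053458) = -65.440 dB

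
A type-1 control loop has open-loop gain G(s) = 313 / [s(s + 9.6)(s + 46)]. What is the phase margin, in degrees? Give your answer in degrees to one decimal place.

Gain crossover: |G(jω)| = 1 at ω ≈ 0.707 rad/sec.
∠G(j0.707) = −90° − arctan(0.707/9.6) − arctan(0.707/46) ≈ -95.09°
PM = 180° + (-95.09°) = 84.91°

84.9°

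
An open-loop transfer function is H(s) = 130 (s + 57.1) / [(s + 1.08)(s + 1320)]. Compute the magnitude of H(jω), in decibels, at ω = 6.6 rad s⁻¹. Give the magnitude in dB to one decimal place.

|j6.6 + 57.1| = √(6.6² + 57.1²) = 57.48
|j6.6 + 1.08| = √(6.6² + 1.08²) = 6.688
|j6.6 + 1320| = √(6.6² + 1320²) = 1320
|H(j6.6)| = 130 × 57.48 / (6.688 × 1320) = 0.84645
20 log₁₀(0.84645) = -1.45 dB

-1.4 dB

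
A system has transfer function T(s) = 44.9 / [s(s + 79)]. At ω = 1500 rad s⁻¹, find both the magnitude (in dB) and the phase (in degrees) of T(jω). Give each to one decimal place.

|j1500 + 79| = √(1500² + 79²) = 1502
|j1500| = 1500
|T(j1500)| = 44.9 / (1502 × 1500) = 1.9928e-05
20 log₁₀(1.9928e-05) = -94.01 dB
∠(j1500 + 79) = arctan(1500/79) = 86.99°
∠(j1500) = 90.00°
∠T(j1500) = − (86.99° + 90.00°) = -176.99°

|T| = -94.0 dB, ∠T = -177.0°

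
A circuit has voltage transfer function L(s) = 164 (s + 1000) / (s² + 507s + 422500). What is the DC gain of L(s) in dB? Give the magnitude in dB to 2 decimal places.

-8.22 dB

L(0) = 164 × 1000 / 422500 = 0.38817
20 log₁₀(0.38817) = -8.220 dB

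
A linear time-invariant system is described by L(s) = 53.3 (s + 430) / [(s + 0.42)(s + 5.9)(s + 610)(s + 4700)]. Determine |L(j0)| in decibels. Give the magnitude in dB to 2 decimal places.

-49.83 dB

L(0) = 53.3 × 430 / (0.42 × 5.9 × 610 × 4700) = 0.003226
20 log₁₀(0.003226) = -49.827 dB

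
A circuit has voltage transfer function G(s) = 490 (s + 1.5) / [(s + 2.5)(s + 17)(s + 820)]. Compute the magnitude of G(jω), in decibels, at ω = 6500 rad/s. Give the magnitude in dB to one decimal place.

-98.8 dB

|j6500 + 1.5| = √(6500² + 1.5²) = 6500
|j6500 + 2.5| = √(6500² + 2.5²) = 6500
|j6500 + 17| = √(6500² + 17²) = 6500
|j6500 + 820| = √(6500² + 820²) = 6552
|G(j6500)| = 490 × 6500 / (6500 × 6500 × 6552) = 1.1506e-05
20 log₁₀(1.1506e-05) = -98.78 dB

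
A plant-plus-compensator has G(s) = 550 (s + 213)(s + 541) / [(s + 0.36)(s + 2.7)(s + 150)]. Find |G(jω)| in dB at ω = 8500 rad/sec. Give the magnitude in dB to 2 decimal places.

|j8500 + 213| = √(8500² + 213²) = 8503
|j8500 + 541| = √(8500² + 541²) = 8517
|j8500 + 0.36| = √(8500² + 0.36²) = 8500
|j8500 + 2.7| = √(8500² + 2.7²) = 8500
|j8500 + 150| = √(8500² + 150²) = 8501
|G(j8500)| = 550 × 8503 × 8517 / (8500 × 8500 × 8501) = 0.064847
20 log₁₀(0.064847) = -23.762 dB

-23.76 dB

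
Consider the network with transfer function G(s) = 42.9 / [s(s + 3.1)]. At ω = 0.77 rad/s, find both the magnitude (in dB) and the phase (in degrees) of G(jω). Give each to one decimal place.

|G| = 24.8 dB, ∠G = -103.9 deg

|j0.77 + 3.1| = √(0.77² + 3.1²) = 3.194
|j0.77| = 0.77
|G(j0.77)| = 42.9 / (3.194 × 0.77) = 17.442
20 log₁₀(17.442) = 24.83 dB
∠(j0.77 + 3.1) = arctan(0.77/3.1) = 13.95°
∠(j0.77) = 90.00°
∠G(j0.77) = − (13.95° + 90.00°) = -103.95°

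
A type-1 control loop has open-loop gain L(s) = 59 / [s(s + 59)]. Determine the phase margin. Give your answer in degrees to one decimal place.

89.0°

Gain crossover: |L(jω)| = 1 at ω ≈ 1 rad/s.
∠L(j1) = −90° − arctan(1/59) ≈ -90.97°
PM = 180° + (-90.97°) = 89.03°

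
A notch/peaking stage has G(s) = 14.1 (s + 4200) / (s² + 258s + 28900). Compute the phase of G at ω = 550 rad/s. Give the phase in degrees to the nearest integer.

∠(j550 + 4200) = arctan(550/4200) = 7.46°
∠[(j550)² + 258(j550) + 28900] = ∠[-2.736e+05 + j1.419e+05] = 152.59°
∠G(j550) = 7.46° − 152.59° = -145.13°

-145°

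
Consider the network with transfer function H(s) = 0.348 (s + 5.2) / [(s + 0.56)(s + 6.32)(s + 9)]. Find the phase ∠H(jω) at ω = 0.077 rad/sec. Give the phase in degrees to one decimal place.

-8.2°

∠(j0.077 + 5.2) = arctan(0.077/5.2) = 0.85°
∠(j0.077 + 0.56) = arctan(0.077/0.56) = 7.83°
∠(j0.077 + 6.32) = arctan(0.077/6.32) = 0.70°
∠(j0.077 + 9) = arctan(0.077/9) = 0.49°
∠H(j0.077) = 0.85° − (7.83° + 0.70° + 0.49°) = -8.17°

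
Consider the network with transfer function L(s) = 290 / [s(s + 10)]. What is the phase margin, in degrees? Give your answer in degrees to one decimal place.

32.6 deg

Gain crossover: |L(jω)| = 1 at ω ≈ 15.6 rad/s.
∠L(j15.6) = −90° − arctan(15.6/10) ≈ -147.39°
PM = 180° + (-147.39°) = 32.61°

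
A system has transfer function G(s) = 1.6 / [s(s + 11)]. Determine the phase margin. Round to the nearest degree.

Gain crossover: |G(jω)| = 1 at ω ≈ 0.145 rad/s.
∠G(j0.145) = −90° − arctan(0.145/11) ≈ -90.76°
PM = 180° + (-90.76°) = 89.24°

89°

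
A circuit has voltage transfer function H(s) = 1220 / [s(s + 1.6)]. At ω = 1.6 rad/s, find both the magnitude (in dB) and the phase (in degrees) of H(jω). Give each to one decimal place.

|H| = 50.6 dB, ∠H = -135.0°

|j1.6 + 1.6| = √(1.6² + 1.6²) = 2.263
|j1.6| = 1.6
|H(j1.6)| = 1220 / (2.263 × 1.6) = 336.98
20 log₁₀(336.98) = 50.55 dB
∠(j1.6 + 1.6) = arctan(1.6/1.6) = 45.00°
∠(j1.6) = 90.00°
∠H(j1.6) = − (45.00° + 90.00°) = -135.00°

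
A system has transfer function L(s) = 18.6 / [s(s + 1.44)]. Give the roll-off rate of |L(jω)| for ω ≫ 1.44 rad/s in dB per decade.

With 0 zeros and 2 poles, the high-frequency asymptotic slope is 20 × (0 − 2) = -40 dB/decade.

-40 dB/decade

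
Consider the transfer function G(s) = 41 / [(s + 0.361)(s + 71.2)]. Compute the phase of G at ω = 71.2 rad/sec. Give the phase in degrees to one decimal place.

-134.7°

∠(j71.2 + 0.361) = arctan(71.2/0.361) = 89.71°
∠(j71.2 + 71.2) = arctan(71.2/71.2) = 45.00°
∠G(j71.2) = − (89.71° + 45.00°) = -134.71°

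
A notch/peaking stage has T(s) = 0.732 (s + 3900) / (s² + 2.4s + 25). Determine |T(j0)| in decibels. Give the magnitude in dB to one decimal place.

T(0) = 0.732 × 3900 / 25 = 114.19
20 log₁₀(114.19) = 41.15 dB

41.2 dB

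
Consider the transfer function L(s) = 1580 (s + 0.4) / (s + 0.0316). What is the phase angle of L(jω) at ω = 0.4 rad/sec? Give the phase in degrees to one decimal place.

∠(j0.4 + 0.4) = arctan(0.4/0.4) = 45.00°
∠(j0.4 + 0.0316) = arctan(0.4/0.0316) = 85.48°
∠L(j0.4) = 45.00° − 85.48° = -40.48°

-40.5°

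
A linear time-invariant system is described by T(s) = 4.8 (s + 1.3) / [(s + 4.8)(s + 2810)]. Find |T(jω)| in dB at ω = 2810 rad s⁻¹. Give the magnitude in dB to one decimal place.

|j2810 + 1.3| = √(2810² + 1.3²) = 2810
|j2810 + 4.8| = √(2810² + 4.8²) = 2810
|j2810 + 2810| = √(2810² + 2810²) = 3974
|T(j2810)| = 4.8 × 2810 / (2810 × 3974) = 0.0012079
20 log₁₀(0.0012079) = -58.36 dB

-58.4 dB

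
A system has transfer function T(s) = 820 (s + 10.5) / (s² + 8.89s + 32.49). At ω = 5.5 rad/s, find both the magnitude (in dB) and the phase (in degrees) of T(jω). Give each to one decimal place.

|T| = 46.0 dB, ∠T = -59.7°

|j5.5 + 10.5| = √(5.5² + 10.5²) = 11.85
|(j5.5)² + 8.89(j5.5) + 32.49| = |2.24 + j48.895| = 48.95
|T(j5.5)| = 820 × 11.85 / 48.95 = 198.58
20 log₁₀(198.58) = 45.96 dB
∠(j5.5 + 10.5) = arctan(5.5/10.5) = 27.65°
∠[(j5.5)² + 8.89(j5.5) + 32.49] = ∠[2.24 + j48.895] = 87.38°
∠T(j5.5) = 27.65° − 87.38° = -59.73°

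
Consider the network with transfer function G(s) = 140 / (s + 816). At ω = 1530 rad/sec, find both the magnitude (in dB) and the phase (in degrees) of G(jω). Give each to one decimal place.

|j1530 + 816| = √(1530² + 816²) = 1734
|G(j1530)| = 140 / 1734 = 0.080738
20 log₁₀(0.080738) = -21.86 dB
∠(j1530 + 816) = arctan(1530/816) = 61.93°
∠G(j1530) = −61.93° = -61.93°

|G| = -21.9 dB, ∠G = -61.9°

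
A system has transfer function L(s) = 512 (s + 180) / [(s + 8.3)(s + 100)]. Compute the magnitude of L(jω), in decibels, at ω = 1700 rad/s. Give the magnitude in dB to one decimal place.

-10.4 dB

|j1700 + 180| = √(1700² + 180²) = 1710
|j1700 + 8.3| = √(1700² + 8.3²) = 1700
|j1700 + 100| = √(1700² + 100²) = 1703
|L(j1700)| = 512 × 1710 / (1700 × 1703) = 0.30233
20 log₁₀(0.30233) = -10.39 dB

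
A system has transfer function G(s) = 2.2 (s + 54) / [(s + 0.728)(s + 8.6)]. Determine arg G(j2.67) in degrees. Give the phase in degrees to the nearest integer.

∠(j2.67 + 54) = arctan(2.67/54) = 2.83°
∠(j2.67 + 0.728) = arctan(2.67/0.728) = 74.75°
∠(j2.67 + 8.6) = arctan(2.67/8.6) = 17.25°
∠G(j2.67) = 2.83° − (74.75° + 17.25°) = -89.17°

-89°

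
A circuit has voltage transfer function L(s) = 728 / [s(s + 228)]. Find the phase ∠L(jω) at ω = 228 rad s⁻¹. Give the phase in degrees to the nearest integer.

-135°

∠(j228 + 228) = arctan(228/228) = 45.00°
∠(j228) = 90.00°
∠L(j228) = − (45.00° + 90.00°) = -135.00°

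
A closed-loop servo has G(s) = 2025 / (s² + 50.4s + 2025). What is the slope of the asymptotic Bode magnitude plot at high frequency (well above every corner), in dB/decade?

With 0 zeros and 2 poles, the high-frequency asymptotic slope is 20 × (0 − 2) = -40 dB/decade.

-40 dB/decade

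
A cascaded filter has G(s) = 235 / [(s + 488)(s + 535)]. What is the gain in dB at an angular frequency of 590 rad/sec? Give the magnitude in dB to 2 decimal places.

-68.28 dB

|j590 + 488| = √(590² + 488²) = 765.7
|j590 + 535| = √(590² + 535²) = 796.4
|G(j590)| = 235 / (765.7 × 796.4) = 0.00038537
20 log₁₀(0.00038537) = -68.283 dB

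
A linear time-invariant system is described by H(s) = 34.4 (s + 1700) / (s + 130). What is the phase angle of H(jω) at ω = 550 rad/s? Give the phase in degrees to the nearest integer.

-59°

∠(j550 + 1700) = arctan(550/1700) = 17.93°
∠(j550 + 130) = arctan(550/130) = 76.70°
∠H(j550) = 17.93° − 76.70° = -58.77°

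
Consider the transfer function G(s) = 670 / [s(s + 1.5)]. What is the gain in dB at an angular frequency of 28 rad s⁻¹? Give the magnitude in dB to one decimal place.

-1.4 dB

|j28 + 1.5| = √(28² + 1.5²) = 28.04
|j28| = 28
|G(j28)| = 670 / (28.04 × 28) = 0.85337
20 log₁₀(0.85337) = -1.38 dB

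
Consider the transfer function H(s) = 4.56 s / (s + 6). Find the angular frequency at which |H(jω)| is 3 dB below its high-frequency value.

6 rad/s

For a single-pole high-pass, the −3 dB point is at the pole: ω = 6 rad/s.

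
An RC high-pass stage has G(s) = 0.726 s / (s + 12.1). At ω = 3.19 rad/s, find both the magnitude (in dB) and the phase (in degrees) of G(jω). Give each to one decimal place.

|j3.19| = 3.19
|j3.19 + 12.1| = √(3.19² + 12.1²) = 12.51
|G(j3.19)| = 0.726 × 3.19 / 12.51 = 0.18508
20 log₁₀(0.18508) = -14.65 dB
∠(j3.19) = 90.00°
∠(j3.19 + 12.1) = arctan(3.19/12.1) = 14.77°
∠G(j3.19) = 90.00° − 14.77° = 75.23°

|G| = -14.7 dB, ∠G = 75.2°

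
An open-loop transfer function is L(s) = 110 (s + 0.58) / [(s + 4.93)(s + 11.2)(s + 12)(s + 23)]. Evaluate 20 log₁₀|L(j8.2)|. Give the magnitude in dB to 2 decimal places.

|j8.2 + 0.58| = √(8.2² + 0.58²) = 8.22
|j8.2 + 4.93| = √(8.2² + 4.93²) = 9.568
|j8.2 + 11.2| = √(8.2² + 11.2²) = 13.88
|j8.2 + 12| = √(8.2² + 12²) = 14.53
|j8.2 + 23| = √(8.2² + 23²) = 24.42
|L(j8.2)| = 110 × 8.22 / (9.568 × 13.88 × 14.53 × 24.42) = 0.019185
20 log₁₀(0.019185) = -34.341 dB

-34.34 dB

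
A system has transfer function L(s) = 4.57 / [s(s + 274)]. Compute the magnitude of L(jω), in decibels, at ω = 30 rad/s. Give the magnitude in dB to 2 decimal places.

|j30 + 274| = √(30² + 274²) = 275.6
|j30| = 30
|L(j30)| = 4.57 / (275.6 × 30) = 0.00055266
20 log₁₀(0.00055266) = -65.151 dB

-65.15 dB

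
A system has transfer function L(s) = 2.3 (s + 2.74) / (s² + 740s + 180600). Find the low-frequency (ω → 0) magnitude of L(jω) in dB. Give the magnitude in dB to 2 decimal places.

-89.14 dB

L(0) = 2.3 × 2.74 / 180600 = 3.4895e-05
20 log₁₀(3.4895e-05) = -89.145 dB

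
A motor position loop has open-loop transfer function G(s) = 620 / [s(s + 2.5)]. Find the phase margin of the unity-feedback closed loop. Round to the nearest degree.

Gain crossover: |G(jω)| = 1 at ω ≈ 24.8 rad/s.
∠G(j24.8) = −90° − arctan(24.8/2.5) ≈ -174.25°
PM = 180° + (-174.25°) = 5.75°

6°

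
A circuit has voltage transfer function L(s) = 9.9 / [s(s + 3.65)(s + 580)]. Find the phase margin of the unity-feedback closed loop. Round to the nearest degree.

Gain crossover: |L(jω)| = 1 at ω ≈ 0.00468 rad/sec.
∠L(j0.00468) = −90° − arctan(0.00468/3.65) − arctan(0.00468/580) ≈ -90.07°
PM = 180° + (-90.07°) = 89.93°

90 deg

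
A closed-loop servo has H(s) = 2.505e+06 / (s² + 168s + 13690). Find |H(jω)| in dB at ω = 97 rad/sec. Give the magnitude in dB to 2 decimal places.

43.44 dB

|(j97)² + 168(j97) + 13690| = |4281 + j16296| = 1.685e+04
|H(j97)| = 2.505e+06 / 1.685e+04 = 148.67
20 log₁₀(148.67) = 43.445 dB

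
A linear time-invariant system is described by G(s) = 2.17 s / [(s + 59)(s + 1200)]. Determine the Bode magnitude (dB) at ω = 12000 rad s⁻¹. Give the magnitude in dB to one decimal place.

-74.9 dB

|j12000| = 1.2e+04
|j12000 + 59| = √(12000² + 59²) = 1.2e+04
|j12000 + 1200| = √(12000² + 1200²) = 1.206e+04
|G(j12000)| = 2.17 × 1.2e+04 / (1.2e+04 × 1.206e+04) = 0.00017993
20 log₁₀(0.00017993) = -74.90 dB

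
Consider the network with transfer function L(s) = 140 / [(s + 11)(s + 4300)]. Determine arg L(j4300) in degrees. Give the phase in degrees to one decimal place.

-134.9 deg

∠(j4300 + 11) = arctan(4300/11) = 89.85°
∠(j4300 + 4300) = arctan(4300/4300) = 45.00°
∠L(j4300) = − (89.85° + 45.00°) = -134.85°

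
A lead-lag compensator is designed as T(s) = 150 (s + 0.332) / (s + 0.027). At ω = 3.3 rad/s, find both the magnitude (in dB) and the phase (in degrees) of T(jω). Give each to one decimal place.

|j3.3 + 0.332| = √(3.3² + 0.332²) = 3.317
|j3.3 + 0.027| = √(3.3² + 0.027²) = 3.3
|T(j3.3)| = 150 × 3.317 / 3.3 = 150.75
20 log₁₀(150.75) = 43.57 dB
∠(j3.3 + 0.332) = arctan(3.3/0.332) = 84.26°
∠(j3.3 + 0.027) = arctan(3.3/0.027) = 89.53°
∠T(j3.3) = 84.26° − 89.53° = -5.28°

|T| = 43.6 dB, ∠T = -5.3°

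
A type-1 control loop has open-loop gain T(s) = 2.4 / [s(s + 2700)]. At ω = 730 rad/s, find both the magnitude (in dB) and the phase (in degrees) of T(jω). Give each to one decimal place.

|T| = -118.6 dB, ∠T = -105.1°

|j730 + 2700| = √(730² + 2700²) = 2797
|j730| = 730
|T(j730)| = 2.4 / (2797 × 730) = 1.1755e-06
20 log₁₀(1.1755e-06) = -118.60 dB
∠(j730 + 2700) = arctan(730/2700) = 15.13°
∠(j730) = 90.00°
∠T(j730) = − (15.13° + 90.00°) = -105.13°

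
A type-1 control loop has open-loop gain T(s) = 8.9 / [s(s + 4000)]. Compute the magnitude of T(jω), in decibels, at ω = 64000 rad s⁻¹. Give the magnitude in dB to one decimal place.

|j64000 + 4000| = √(64000² + 4000²) = 6.412e+04
|j64000| = 6.4e+04
|T(j64000)| = 8.9 / (6.412e+04 × 6.4e+04) = 2.1686e-09
20 log₁₀(2.1686e-09) = -173.28 dB

-173.3 dB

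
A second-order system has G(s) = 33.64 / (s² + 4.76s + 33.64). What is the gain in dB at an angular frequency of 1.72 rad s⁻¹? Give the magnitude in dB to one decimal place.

|(j1.72)² + 4.76(j1.72) + 33.64| = |30.682 + j8.1872| = 31.76
|G(j1.72)| = 33.64 / 31.76 = 1.0594
20 log₁₀(1.0594) = 0.50 dB

0.5 dB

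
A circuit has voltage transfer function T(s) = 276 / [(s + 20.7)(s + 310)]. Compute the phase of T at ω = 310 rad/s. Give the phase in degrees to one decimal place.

∠(j310 + 20.7) = arctan(310/20.7) = 86.18°
∠(j310 + 310) = arctan(310/310) = 45.00°
∠T(j310) = − (86.18° + 45.00°) = -131.18°

-131.2°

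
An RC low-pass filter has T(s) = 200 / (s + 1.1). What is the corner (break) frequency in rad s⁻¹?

The single real pole at s = −1.1 gives a corner at ω = 1.1 rad s⁻¹.

1.1 rad s⁻¹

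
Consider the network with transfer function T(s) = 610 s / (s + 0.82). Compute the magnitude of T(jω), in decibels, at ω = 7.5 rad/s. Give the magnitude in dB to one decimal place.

|j7.5| = 7.5
|j7.5 + 0.82| = √(7.5² + 0.82²) = 7.545
|T(j7.5)| = 610 × 7.5 / 7.545 = 606.39
20 log₁₀(606.39) = 55.65 dB

55.7 dB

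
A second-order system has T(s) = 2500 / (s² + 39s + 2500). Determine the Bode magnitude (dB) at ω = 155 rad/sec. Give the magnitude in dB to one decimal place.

-19.0 dB

|(j155)² + 39(j155) + 2500| = |-21525 + j6045| = 2.236e+04
|T(j155)| = 2500 / 2.236e+04 = 0.11182
20 log₁₀(0.11182) = -19.03 dB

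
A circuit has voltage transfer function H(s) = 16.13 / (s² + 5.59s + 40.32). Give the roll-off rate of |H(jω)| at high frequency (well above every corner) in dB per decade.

With 0 zeros and 2 poles, the high-frequency asymptotic slope is 20 × (0 − 2) = -40 dB/decade.

-40 dB/decade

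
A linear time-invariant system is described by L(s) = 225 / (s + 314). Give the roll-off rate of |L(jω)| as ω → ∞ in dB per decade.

With 0 zeros and 1 pole, the high-frequency asymptotic slope is 20 × (0 − 1) = -20 dB/decade.

-20 dB/decade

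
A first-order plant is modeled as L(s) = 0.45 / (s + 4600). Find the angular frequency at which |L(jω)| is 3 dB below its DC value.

For a single-pole low-pass, the −3 dB point is at the pole: ω = 4600 rad/s.

4600 rad/s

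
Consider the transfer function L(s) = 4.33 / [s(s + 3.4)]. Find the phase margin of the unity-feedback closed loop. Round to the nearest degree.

71°

Gain crossover: |L(jω)| = 1 at ω ≈ 1.2 rad/sec.
∠L(j1.2) = −90° − arctan(1.2/3.4) ≈ -109.45°
PM = 180° + (-109.45°) = 70.55°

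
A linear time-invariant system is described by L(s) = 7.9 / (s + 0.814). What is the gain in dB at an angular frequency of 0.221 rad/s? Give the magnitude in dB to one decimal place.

19.4 dB

|j0.221 + 0.814| = √(0.221² + 0.814²) = 0.8435
|L(j0.221)| = 7.9 / 0.8435 = 9.3661
20 log₁₀(9.3661) = 19.43 dB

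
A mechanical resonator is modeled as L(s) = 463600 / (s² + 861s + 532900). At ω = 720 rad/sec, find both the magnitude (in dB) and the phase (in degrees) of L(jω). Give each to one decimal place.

|(j720)² + 861(j720) + 532900| = |14500 + j6.1992e+05| = 6.201e+05
|L(j720)| = 463600 / 6.201e+05 = 0.74763
20 log₁₀(0.74763) = -2.53 dB
∠[(j720)² + 861(j720) + 532900] = ∠[14500 + j6.1992e+05] = 88.66°
∠L(j720) = −88.66° = -88.66°

|L| = -2.5 dB, ∠L = -88.7°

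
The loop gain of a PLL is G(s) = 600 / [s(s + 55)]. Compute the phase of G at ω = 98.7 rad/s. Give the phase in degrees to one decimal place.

∠(j98.7 + 55) = arctan(98.7/55) = 60.87°
∠(j98.7) = 90.00°
∠G(j98.7) = − (60.87° + 90.00°) = -150.87°

-150.9 deg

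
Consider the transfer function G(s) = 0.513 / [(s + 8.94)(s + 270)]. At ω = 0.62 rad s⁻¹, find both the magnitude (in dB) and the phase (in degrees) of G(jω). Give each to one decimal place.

|j0.62 + 8.94| = √(0.62² + 8.94²) = 8.961
|j0.62 + 270| = √(0.62² + 270²) = 270
|G(j0.62)| = 0.513 / (8.961 × 270) = 0.00021202
20 log₁₀(0.00021202) = -73.47 dB
∠(j0.62 + 8.94) = arctan(0.62/8.94) = 3.97°
∠(j0.62 + 270) = arctan(0.62/270) = 0.13°
∠G(j0.62) = − (3.97° + 0.13°) = -4.10°

|G| = -73.5 dB, ∠G = -4.1 deg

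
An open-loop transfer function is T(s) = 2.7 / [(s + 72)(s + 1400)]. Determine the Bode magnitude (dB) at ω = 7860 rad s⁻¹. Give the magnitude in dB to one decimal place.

|j7860 + 72| = √(7860² + 72²) = 7860
|j7860 + 1400| = √(7860² + 1400²) = 7984
|T(j7860)| = 2.7 / (7860 × 7984) = 4.3025e-08
20 log₁₀(4.3025e-08) = -147.33 dB

-147.3 dB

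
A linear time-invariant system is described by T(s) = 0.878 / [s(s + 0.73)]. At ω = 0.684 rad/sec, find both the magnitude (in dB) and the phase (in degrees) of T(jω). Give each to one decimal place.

|T| = 2.2 dB, ∠T = -133.1 deg

|j0.684 + 0.73| = √(0.684² + 0.73²) = 1
|j0.684| = 0.684
|T(j0.684)| = 0.878 / (1 × 0.684) = 1.2831
20 log₁₀(1.2831) = 2.17 dB
∠(j0.684 + 0.73) = arctan(0.684/0.73) = 43.14°
∠(j0.684) = 90.00°
∠T(j0.684) = − (43.14° + 90.00°) = -133.14°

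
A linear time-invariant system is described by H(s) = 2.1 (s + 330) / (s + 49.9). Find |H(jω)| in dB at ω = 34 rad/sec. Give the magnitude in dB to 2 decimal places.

21.24 dB

|j34 + 330| = √(34² + 330²) = 331.7
|j34 + 49.9| = √(34² + 49.9²) = 60.38
|H(j34)| = 2.1 × 331.7 / 60.38 = 11.538
20 log₁₀(11.538) = 21.242 dB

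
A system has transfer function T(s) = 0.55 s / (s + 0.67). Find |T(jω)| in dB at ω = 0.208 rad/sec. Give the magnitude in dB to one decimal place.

|j0.208| = 0.208
|j0.208 + 0.67| = √(0.208² + 0.67²) = 0.7015
|T(j0.208)| = 0.55 × 0.208 / 0.7015 = 0.16307
20 log₁₀(0.16307) = -15.75 dB

-15.8 dB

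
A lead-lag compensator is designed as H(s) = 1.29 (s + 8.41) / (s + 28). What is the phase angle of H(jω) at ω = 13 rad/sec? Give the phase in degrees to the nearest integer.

32°

∠(j13 + 8.41) = arctan(13/8.41) = 57.10°
∠(j13 + 28) = arctan(13/28) = 24.90°
∠H(j13) = 57.10° − 24.90° = 32.20°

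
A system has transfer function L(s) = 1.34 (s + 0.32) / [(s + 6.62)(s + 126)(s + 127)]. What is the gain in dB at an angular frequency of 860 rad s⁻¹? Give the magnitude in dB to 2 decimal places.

|j860 + 0.32| = √(860² + 0.32²) = 860
|j860 + 6.62| = √(860² + 6.62²) = 860
|j860 + 126| = √(860² + 126²) = 869.2
|j860 + 127| = √(860² + 127²) = 869.3
|L(j860)| = 1.34 × 860 / (860 × 869.2 × 869.3) = 1.7734e-06
20 log₁₀(1.7734e-06) = -115.024 dB

-115.02 dB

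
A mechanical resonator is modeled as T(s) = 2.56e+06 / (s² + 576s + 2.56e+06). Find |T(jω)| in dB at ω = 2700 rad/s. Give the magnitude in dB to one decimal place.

-5.8 dB

|(j2700)² + 576(j2700) + 2.56e+06| = |-4.73e+06 + j1.5552e+06| = 4.979e+06
|T(j2700)| = 2.56e+06 / 4.979e+06 = 0.51415
20 log₁₀(0.51415) = -5.78 dB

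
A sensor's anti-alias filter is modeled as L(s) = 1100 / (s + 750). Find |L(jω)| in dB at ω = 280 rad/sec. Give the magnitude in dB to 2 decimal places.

2.76 dB

|j280 + 750| = √(280² + 750²) = 800.6
|L(j280)| = 1100 / 800.6 = 1.374
20 log₁₀(1.374) = 2.760 dB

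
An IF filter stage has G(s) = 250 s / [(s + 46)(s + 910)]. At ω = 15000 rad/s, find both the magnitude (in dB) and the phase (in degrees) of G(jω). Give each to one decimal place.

|j15000| = 1.5e+04
|j15000 + 46| = √(15000² + 46²) = 1.5e+04
|j15000 + 910| = √(15000² + 910²) = 1.503e+04
|G(j15000)| = 250 × 1.5e+04 / (1.5e+04 × 1.503e+04) = 0.016636
20 log₁₀(0.016636) = -35.58 dB
∠(j15000) = 90.00°
∠(j15000 + 46) = arctan(15000/46) = 89.82°
∠(j15000 + 910) = arctan(15000/910) = 86.53°
∠G(j15000) = 90.00° − (89.82° + 86.53°) = -86.35°

|G| = -35.6 dB, ∠G = -86.4 deg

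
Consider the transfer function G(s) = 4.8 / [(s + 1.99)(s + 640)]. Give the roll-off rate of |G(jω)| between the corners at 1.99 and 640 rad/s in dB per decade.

-20 dB/decade

In this band the factors already past their corner are: pole at 1.99; net slope = -20 dB/decade.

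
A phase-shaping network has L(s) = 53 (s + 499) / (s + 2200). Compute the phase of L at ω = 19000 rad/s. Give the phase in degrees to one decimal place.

5.1°

∠(j19000 + 499) = arctan(19000/499) = 88.50°
∠(j19000 + 2200) = arctan(19000/2200) = 83.40°
∠L(j19000) = 88.50° − 83.40° = 5.10°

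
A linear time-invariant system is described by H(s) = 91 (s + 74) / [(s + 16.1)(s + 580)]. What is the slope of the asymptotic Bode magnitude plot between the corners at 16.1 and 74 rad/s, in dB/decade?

-20 dB/decade

In this band the factors already past their corner are: pole at 16.1; net slope = -20 dB/decade.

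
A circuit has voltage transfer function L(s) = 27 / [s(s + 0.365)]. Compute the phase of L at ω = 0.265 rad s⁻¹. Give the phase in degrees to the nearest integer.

-126°

∠(j0.265 + 0.365) = arctan(0.265/0.365) = 35.98°
∠(j0.265) = 90.00°
∠L(j0.265) = − (35.98° + 90.00°) = -125.98°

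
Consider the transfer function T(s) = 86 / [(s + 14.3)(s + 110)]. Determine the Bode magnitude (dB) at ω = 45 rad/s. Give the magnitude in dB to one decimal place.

-36.3 dB

|j45 + 14.3| = √(45² + 14.3²) = 47.22
|j45 + 110| = √(45² + 110²) = 118.8
|T(j45)| = 86 / (47.22 × 118.8) = 0.015325
20 log₁₀(0.015325) = -36.29 dB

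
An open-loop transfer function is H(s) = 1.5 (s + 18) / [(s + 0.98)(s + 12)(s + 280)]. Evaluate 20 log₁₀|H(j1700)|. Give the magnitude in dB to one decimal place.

-125.8 dB

|j1700 + 18| = √(1700² + 18²) = 1700
|j1700 + 0.98| = √(1700² + 0.98²) = 1700
|j1700 + 12| = √(1700² + 12²) = 1700
|j1700 + 280| = √(1700² + 280²) = 1723
|H(j1700)| = 1.5 × 1700 / (1700 × 1700 × 1723) = 5.1215e-07
20 log₁₀(5.1215e-07) = -125.81 dB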